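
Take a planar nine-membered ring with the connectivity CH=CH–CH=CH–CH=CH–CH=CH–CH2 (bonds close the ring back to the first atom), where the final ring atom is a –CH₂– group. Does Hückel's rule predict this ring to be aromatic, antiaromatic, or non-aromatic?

Non-aromatic

The CH2 position has four σ bonds — the tetrahedral CH₂ carbon is sp³ and has no p orbital in the ring π system — so the cyclic conjugation is interrupted.
Without a continuous loop of overlapping p orbitals the Hückel electron count never comes into play.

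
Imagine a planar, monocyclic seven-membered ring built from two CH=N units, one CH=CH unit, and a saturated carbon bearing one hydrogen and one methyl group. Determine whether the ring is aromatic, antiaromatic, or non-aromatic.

Non-aromatic

Because that saturated carbon is sp³ and has no p orbital in the ring π system at the CH(methyl) position, the π system cannot extend all the way around the ring.
Broken conjugation rules out both aromaticity and antiaromaticity.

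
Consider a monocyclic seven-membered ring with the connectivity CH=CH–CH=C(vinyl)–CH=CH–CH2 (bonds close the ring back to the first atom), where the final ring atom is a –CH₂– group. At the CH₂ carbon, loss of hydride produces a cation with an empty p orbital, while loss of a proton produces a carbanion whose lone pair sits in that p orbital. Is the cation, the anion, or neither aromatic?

In both ions every ring atom is sp² and contributes a p orbital, so both rings are fully conjugated.
Cation: 3 × 2 + 0 = 6 π electrons → 4(1)+2, aromatic.
Anion: 3 × 2 + 2 = 8 π electrons → 4(2), antiaromatic.

The cation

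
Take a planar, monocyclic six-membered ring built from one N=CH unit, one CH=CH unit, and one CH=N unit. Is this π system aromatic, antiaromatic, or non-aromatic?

Aromatic

The p orbitals form a continuous loop: every atom in a ring double bond is sp² and brings one electron to the p orbital; the doubly-bonded nitrogens are pyridine-type — their lone pairs lie in the ring plane, leaving one electron in the p orbital. The ring is fully conjugated.
Adding the contributions, 3 × 2 = 6 from the 3 double-bond units.
That gives a 4n+2 count (6, n = 1).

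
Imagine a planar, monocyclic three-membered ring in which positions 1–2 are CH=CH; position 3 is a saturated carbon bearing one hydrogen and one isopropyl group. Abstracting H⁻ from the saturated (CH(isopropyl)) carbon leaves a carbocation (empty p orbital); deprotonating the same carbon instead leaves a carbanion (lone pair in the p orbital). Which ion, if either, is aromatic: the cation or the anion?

The cation

Both ions have a continuous loop of p orbitals — each ring atom is sp².
Cation: 1 × 2 + 0 = 2 π electrons → 4(0)+2, aromatic.
Anion: 1 × 2 + 2 = 4 π electrons → 4(1), antiaromatic.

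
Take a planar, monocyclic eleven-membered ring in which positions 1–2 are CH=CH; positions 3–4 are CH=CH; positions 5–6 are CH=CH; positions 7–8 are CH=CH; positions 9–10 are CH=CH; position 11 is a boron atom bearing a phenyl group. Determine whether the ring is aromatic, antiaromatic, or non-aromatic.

All ring atoms are sp² and supply a p orbital to the ring (the double-bond atoms are sp², each contributing one p electron; the boron has an empty p orbital); the conjugation is uninterrupted.
Adding the contributions, 5 × 2 = 10 from the double-bond units + 0 from the B(phenyl) atom = 10.
Since 10 = 4·2 + 2, the ring meets the 4n+2 criterion.

Aromatic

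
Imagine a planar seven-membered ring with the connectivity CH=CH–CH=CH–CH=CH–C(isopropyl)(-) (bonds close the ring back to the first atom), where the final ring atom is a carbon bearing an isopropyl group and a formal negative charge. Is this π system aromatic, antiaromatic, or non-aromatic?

All ring atoms are sp² and supply a p orbital to the ring (each doubly-bonded ring atom is sp² with one p-orbital electron; the carbanion's lone pair occupies the p orbital); the conjugation is uninterrupted.
Adding the contributions, 3 × 2 = 6 from the double-bond units + 2 from the C(isopropyl)(-) atom = 8.
With 8 = 4·2 π electrons, Hückel's rule classifies the planar ring as antiaromatic.

Antiaromatic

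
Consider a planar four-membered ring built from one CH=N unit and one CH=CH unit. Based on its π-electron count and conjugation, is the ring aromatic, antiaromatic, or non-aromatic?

Antiaromatic

Check conjugation: every atom in a ring double bond is sp² and brings one electron to the p orbital; each sp² =N– keeps its lone pair in-plane and puts one electron into the π system — every position has a p orbital, so the cyclic π system is continuous.
Tallying contributions gives 2 × 2 = 4 from the 2 double-bond units.
With 4 = 4·1 π electrons, Hückel's rule classifies the planar ring as antiaromatic.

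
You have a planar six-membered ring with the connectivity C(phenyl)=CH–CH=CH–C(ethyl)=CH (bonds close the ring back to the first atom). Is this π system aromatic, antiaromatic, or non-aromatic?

Every ring atom contributes a p orbital perpendicular to the ring (every atom in a ring double bond is sp² and brings one electron to the p orbital), so the π system is cyclic and fully conjugated.
Tallying contributions gives 3 × 2 = 6 from the 3 double-bond units.
That gives a 4n+2 count (6, n = 1).

Aromatic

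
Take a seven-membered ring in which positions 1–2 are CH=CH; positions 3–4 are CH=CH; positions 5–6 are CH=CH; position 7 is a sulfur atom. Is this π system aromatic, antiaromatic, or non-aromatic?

The p orbitals form a continuous loop: the double-bond atoms are sp², each contributing one p electron; the sulfur donates one lone pair from its p orbital. The ring is fully conjugated.
Tallying contributions gives 3 × 2 = 6 from the double-bond units + 2 from the S atom = 8.
A 4n π count (8, n = 2) in a planar conjugated ring means antiaromatic.

Antiaromatic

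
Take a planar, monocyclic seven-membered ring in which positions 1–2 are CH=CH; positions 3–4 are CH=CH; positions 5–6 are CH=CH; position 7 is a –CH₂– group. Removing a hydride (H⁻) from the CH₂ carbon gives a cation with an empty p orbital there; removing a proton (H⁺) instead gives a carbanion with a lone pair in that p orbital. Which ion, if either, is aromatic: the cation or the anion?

Once that carbon is sp², every ring atom has a p orbital and both ions are fully conjugated.
Cation: 3 × 2 + 0 = 6 π electrons → 4(1)+2, aromatic.
Anion: 3 × 2 + 2 = 8 π electrons → 4(2), antiaromatic.

The cation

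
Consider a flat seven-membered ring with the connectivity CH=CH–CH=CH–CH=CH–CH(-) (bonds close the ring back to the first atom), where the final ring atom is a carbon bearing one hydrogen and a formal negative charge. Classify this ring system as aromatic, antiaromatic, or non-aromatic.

Check conjugation: each doubly-bonded ring atom is sp² with one p-orbital electron; the carbanion's lone pair occupies the p orbital — every position has a p orbital, so the cyclic π system is continuous.
Tallying contributions gives 3 × 2 = 6 from the double-bond units + 2 from the CH(-) atom = 8.
8 = 4(2); a planar, fully conjugated 4n system is antiaromatic.
This is the cycloheptatrienyl anion.

Antiaromatic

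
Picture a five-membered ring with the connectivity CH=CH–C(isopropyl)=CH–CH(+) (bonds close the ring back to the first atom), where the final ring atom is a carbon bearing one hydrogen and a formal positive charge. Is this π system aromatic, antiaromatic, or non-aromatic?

Check conjugation: every atom in a ring double bond is sp² and brings one electron to the p orbital; the carbocation has an empty p orbital — every position has a p orbital, so the cyclic π system is continuous.
Tallying contributions gives 2 × 2 = 4 from the double-bond units + 0 from the CH(+) atom = 4.
A 4n π count (4, n = 1) in a planar conjugated ring means antiaromatic.

Antiaromatic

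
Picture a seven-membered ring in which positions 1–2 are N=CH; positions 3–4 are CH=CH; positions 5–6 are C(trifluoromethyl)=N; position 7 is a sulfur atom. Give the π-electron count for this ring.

8

Check conjugation: the double-bond atoms are sp², each contributing one p electron; the doubly-bonded nitrogens are pyridine-type — their lone pairs lie in the ring plane, leaving one electron in the p orbital; the sulfur donates one lone pair from its p orbital — every position has a p orbital, so the cyclic π system is continuous.
π-electron count: 3 × 2 = 6 from the double-bond units + 2 from the S atom = 8.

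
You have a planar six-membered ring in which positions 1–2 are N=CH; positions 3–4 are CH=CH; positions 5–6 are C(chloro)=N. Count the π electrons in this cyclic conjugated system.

6

Every ring atom contributes a p orbital perpendicular to the ring (every atom in a ring double bond is sp² and brings one electron to the p orbital; each =N– nitrogen is pyridine-type (lone pair in the sp² plane, one electron in the p orbital)), so the π system is cyclic and fully conjugated.
Counting π electrons: 3 × 2 = 6 from the 3 double-bond units.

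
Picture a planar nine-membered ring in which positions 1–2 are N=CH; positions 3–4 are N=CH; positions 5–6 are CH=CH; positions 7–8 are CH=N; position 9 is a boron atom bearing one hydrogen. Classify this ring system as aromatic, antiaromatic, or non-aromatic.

Check conjugation: every atom in a ring double bond is sp² and brings one electron to the p orbital; each =N– nitrogen is pyridine-type (lone pair in the sp² plane, one electron in the p orbital); the boron has an empty p orbital — every position has a p orbital, so the cyclic π system is continuous.
π-electron count: 4 × 2 = 8 from the double-bond units + 0 from the BH atom = 8.
A 4n π count (8, n = 2) in a planar conjugated ring means antiaromatic.

Antiaromatic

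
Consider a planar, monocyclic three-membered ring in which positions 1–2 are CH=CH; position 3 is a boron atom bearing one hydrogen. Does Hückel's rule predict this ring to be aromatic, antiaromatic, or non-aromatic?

The p orbitals form a continuous loop: each doubly-bonded ring atom is sp² with one p-orbital electron; the boron has an empty p orbital. The ring is fully conjugated.
Counting π electrons: 1 × 2 = 2 from the double-bond unit + 0 from the BH atom = 2.
That gives a 4n+2 count (2, n = 0).

Aromatic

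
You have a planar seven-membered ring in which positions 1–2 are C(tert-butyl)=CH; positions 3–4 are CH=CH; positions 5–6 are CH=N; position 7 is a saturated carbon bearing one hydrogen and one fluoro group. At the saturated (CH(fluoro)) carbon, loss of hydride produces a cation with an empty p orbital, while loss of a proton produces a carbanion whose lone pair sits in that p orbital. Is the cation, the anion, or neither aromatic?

In both ions every ring atom is sp² and contributes a p orbital, so both rings are fully conjugated.
Cation: 3 × 2 + 0 = 6 π electrons → 4(1)+2, aromatic.
Anion: 3 × 2 + 2 = 8 π electrons → 4(2), antiaromatic.

The cation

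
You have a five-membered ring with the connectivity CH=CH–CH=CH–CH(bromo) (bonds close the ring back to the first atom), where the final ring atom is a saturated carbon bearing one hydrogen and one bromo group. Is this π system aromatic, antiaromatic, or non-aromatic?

The CH(bromo) carbon is saturated: that saturated carbon is sp³ and has no p orbital in the ring π system. Conjugation is not continuous around the ring.
A ring that is not fully conjugated cannot be aromatic or antiaromatic regardless of its π-electron count.

Non-aromatic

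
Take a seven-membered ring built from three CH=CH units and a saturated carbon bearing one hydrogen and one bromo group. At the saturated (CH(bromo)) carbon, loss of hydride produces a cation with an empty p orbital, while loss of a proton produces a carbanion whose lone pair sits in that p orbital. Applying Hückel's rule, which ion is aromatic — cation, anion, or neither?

Once that carbon is sp², every ring atom has a p orbital and both ions are fully conjugated.
Cation: 3 × 2 + 0 = 6 π electrons → 4(1)+2, aromatic.
Anion: 3 × 2 + 2 = 8 π electrons → 4(2), antiaromatic.

The cation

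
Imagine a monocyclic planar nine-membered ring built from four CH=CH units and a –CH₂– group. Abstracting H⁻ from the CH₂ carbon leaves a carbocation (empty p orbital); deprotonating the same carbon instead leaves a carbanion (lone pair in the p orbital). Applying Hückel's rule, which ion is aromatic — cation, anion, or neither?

In both ions every ring atom is sp² and contributes a p orbital, so both rings are fully conjugated.
Cation: 4 × 2 + 0 = 8 π electrons → 4(2), antiaromatic.
Anion: 4 × 2 + 2 = 10 π electrons → 4(2)+2, aromatic.

The anion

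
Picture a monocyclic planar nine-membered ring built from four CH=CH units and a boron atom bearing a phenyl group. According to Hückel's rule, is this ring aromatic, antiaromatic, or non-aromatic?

Antiaromatic

All ring atoms are sp² and supply a p orbital to the ring (every atom in a ring double bond is sp² and brings one electron to the p orbital; the boron has an empty p orbital); the conjugation is uninterrupted.
Counting π electrons: 4 × 2 = 8 from the double-bond units + 0 from the B(phenyl) atom = 8.
8 is a 4n count (n = 2), so the planar conjugated ring is antiaromatic.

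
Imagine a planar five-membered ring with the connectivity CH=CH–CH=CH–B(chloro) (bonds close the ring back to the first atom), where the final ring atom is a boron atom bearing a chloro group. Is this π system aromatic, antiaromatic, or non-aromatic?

All ring atoms are sp² and supply a p orbital to the ring (the double-bond atoms are sp², each contributing one p electron; the boron has an empty p orbital); the conjugation is uninterrupted.
Counting π electrons: 2 × 2 = 4 from the double-bond units + 0 from the B(chloro) atom = 4.
A 4n π count (4, n = 1) in a planar conjugated ring means antiaromatic.

Antiaromatic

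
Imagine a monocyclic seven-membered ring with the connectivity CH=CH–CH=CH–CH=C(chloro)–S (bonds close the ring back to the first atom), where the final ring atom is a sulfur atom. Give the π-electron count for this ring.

8

The p orbitals form a continuous loop: each doubly-bonded ring atom is sp² with one p-orbital electron; the sulfur donates one lone pair from its p orbital. The ring is fully conjugated.
Adding the contributions, 3 × 2 = 6 from the double-bond units + 2 from the S atom = 8.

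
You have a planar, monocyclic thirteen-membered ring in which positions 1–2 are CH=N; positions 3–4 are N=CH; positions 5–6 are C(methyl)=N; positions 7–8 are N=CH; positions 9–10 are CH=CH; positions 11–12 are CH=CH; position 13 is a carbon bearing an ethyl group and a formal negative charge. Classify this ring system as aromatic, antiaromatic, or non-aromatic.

Aromatic

Check conjugation: each doubly-bonded ring atom is sp² with one p-orbital electron; each =N– nitrogen is pyridine-type (lone pair in the sp² plane, one electron in the p orbital); the carbanion's lone pair occupies the p orbital — every position has a p orbital, so the cyclic π system is continuous.
Adding the contributions, 6 × 2 = 12 from the double-bond units + 2 from the C(ethyl)(-) atom = 14.
With 14 π electrons (n = 3), the Hückel 4n+2 condition holds.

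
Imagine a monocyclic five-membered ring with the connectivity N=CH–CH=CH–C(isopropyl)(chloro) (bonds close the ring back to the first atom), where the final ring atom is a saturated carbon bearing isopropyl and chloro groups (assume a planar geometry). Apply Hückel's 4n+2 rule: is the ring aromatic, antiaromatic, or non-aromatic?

Non-aromatic

Because that saturated carbon is sp³ and has no p orbital in the ring π system at the C(isopropyl)(chloro) position, the π system cannot extend all the way around the ring.
Hückel's rule only applies to fully conjugated rings, so this one is simply non-aromatic.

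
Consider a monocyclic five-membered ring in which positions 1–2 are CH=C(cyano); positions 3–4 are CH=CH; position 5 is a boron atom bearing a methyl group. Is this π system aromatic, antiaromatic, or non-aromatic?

The p orbitals form a continuous loop: each doubly-bonded ring atom is sp² with one p-orbital electron; the boron has an empty p orbital. The ring is fully conjugated.
Tallying contributions gives 2 × 2 = 4 from the double-bond units + 0 from the B(methyl) atom = 4.
With 4 = 4·1 π electrons, Hückel's rule classifies the planar ring as antiaromatic.

Antiaromatic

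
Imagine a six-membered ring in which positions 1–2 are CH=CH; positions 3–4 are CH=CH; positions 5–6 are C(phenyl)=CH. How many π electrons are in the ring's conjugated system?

Every ring atom contributes a p orbital perpendicular to the ring (the double-bond atoms are sp², each contributing one p electron), so the π system is cyclic and fully conjugated.
Counting π electrons: 3 × 2 = 6 from the 3 double-bond units.

6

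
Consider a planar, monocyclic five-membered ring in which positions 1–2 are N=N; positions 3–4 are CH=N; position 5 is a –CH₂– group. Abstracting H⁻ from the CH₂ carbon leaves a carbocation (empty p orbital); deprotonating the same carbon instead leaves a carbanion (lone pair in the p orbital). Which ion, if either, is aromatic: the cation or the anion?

Once that carbon is sp², every ring atom has a p orbital and both ions are fully conjugated.
Cation: 2 × 2 + 0 = 4 π electrons → 4(1), antiaromatic.
Anion: 2 × 2 + 2 = 6 π electrons → 4(1)+2, aromatic.

The anion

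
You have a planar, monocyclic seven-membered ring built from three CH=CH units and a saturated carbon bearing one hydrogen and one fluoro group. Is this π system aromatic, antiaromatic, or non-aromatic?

The CH(fluoro) carbon is saturated: that saturated carbon is sp³ and has no p orbital in the ring π system. Conjugation is not continuous around the ring.
Broken conjugation rules out both aromaticity and antiaromaticity.

Non-aromatic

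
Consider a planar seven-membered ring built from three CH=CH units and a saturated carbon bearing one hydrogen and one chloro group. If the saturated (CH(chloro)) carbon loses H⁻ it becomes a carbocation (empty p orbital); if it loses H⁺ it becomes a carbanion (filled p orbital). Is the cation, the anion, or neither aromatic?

Once that carbon is sp², every ring atom has a p orbital and both ions are fully conjugated.
Cation: 3 × 2 + 0 = 6 π electrons → 4(1)+2, aromatic.
Anion: 3 × 2 + 2 = 8 π electrons → 4(2), antiaromatic.

The cation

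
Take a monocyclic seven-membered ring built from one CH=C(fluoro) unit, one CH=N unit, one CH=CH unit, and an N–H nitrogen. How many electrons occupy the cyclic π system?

All ring atoms are sp² and supply a p orbital to the ring (each doubly-bonded ring atom is sp² with one p-orbital electron; each sp² =N– keeps its lone pair in-plane and puts one electron into the π system; the pyrrole-type nitrogen donates its lone pair from the p orbital); the conjugation is uninterrupted.
π-electron count: 3 × 2 = 6 from the double-bond units + 2 from the NH atom = 8.

8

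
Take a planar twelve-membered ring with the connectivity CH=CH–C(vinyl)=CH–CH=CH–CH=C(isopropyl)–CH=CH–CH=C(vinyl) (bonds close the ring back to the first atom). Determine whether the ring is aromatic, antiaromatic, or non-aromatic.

The p orbitals form a continuous loop: the double-bond atoms are sp², each contributing one p electron. The ring is fully conjugated.
Adding the contributions, 6 × 2 = 12 from the 6 double-bond units.
With 12 = 4·3 π electrons, Hückel's rule classifies the planar ring as antiaromatic.

Antiaromatic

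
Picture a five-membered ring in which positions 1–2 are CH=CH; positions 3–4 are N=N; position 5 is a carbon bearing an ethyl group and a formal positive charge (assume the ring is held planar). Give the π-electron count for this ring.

Every ring atom contributes a p orbital perpendicular to the ring (the double-bond atoms are sp², each contributing one p electron; each =N– nitrogen is pyridine-type (lone pair in the sp² plane, one electron in the p orbital); the carbocation has an empty p orbital), so the π system is cyclic and fully conjugated.
Tallying contributions gives 2 × 2 = 4 from the double-bond units + 0 from the C(ethyl)(+) atom = 4.

4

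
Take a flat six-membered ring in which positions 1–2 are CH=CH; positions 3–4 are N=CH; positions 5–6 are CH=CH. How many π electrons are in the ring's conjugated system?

6

All ring atoms are sp² and supply a p orbital to the ring (every atom in a ring double bond is sp² and brings one electron to the p orbital; each =N– nitrogen is pyridine-type (lone pair in the sp² plane, one electron in the p orbital)); the conjugation is uninterrupted.
Tallying contributions gives 3 × 2 = 6 from the 3 double-bond units.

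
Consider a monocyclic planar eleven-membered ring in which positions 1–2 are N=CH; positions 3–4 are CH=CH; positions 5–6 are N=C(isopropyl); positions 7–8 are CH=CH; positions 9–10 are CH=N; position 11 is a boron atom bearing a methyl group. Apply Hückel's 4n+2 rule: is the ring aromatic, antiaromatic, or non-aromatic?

All ring atoms are sp² and supply a p orbital to the ring (every atom in a ring double bond is sp² and brings one electron to the p orbital; each sp² =N– keeps its lone pair in-plane and puts one electron into the π system; the boron has an empty p orbital); the conjugation is uninterrupted.
Counting π electrons: 5 × 2 = 10 from the double-bond units + 0 from the B(methyl) atom = 10.
10 = 4(2) + 2, which satisfies Hückel's 4n+2 rule.

Aromatic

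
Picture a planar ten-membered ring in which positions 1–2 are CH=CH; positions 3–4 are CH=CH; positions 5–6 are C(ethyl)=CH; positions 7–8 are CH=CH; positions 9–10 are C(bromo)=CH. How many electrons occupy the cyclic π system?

10

All ring atoms are sp² and supply a p orbital to the ring (every atom in a ring double bond is sp² and brings one electron to the p orbital); the conjugation is uninterrupted.
π-electron count: 5 × 2 = 10 from the 5 double-bond units.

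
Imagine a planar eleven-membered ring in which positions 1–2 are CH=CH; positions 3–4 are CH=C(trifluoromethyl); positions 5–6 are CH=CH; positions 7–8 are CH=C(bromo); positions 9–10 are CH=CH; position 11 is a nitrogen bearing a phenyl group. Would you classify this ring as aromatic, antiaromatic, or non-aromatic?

Antiaromatic

The p orbitals form a continuous loop: the double-bond atoms are sp², each contributing one p electron; the pyrrole-type nitrogen donates its lone pair from the p orbital. The ring is fully conjugated.
Adding the contributions, 5 × 2 = 10 from the double-bond units + 2 from the N(phenyl) atom = 12.
A 4n π count (12, n = 3) in a planar conjugated ring means antiaromatic.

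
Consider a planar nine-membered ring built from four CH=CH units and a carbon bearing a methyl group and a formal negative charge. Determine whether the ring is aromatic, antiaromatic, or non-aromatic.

Aromatic

Every ring atom contributes a p orbital perpendicular to the ring (the double-bond atoms are sp², each contributing one p electron; the carbanion's lone pair occupies the p orbital), so the π system is cyclic and fully conjugated.
Adding the contributions, 4 × 2 = 8 from the double-bond units + 2 from the C(methyl)(-) atom = 10.
Since 10 = 4·2 + 2, the ring meets the 4n+2 criterion.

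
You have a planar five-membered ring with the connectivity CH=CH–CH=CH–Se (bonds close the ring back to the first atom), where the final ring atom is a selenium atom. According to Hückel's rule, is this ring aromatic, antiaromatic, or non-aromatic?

Aromatic

Every ring atom contributes a p orbital perpendicular to the ring (the double-bond atoms are sp², each contributing one p electron; the selenium donates one lone pair from its p orbital), so the π system is cyclic and fully conjugated.
π-electron count: 2 × 2 = 4 from the double-bond units + 2 from the Se atom = 6.
Since 6 = 4·1 + 2, the ring meets the 4n+2 criterion.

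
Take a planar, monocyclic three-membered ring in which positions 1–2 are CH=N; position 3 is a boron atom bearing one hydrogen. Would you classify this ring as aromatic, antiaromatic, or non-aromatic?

Every ring atom contributes a p orbital perpendicular to the ring (each doubly-bonded ring atom is sp² with one p-orbital electron; each =N– nitrogen is pyridine-type (lone pair in the sp² plane, one electron in the p orbital); the boron has an empty p orbital), so the π system is cyclic and fully conjugated.
Tallying contributions gives 1 × 2 = 2 from the double-bond unit + 0 from the BH atom = 2.
Since 2 = 4·0 + 2, the ring meets the 4n+2 criterion.

Aromatic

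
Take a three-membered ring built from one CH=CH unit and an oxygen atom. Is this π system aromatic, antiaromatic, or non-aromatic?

All ring atoms are sp² and supply a p orbital to the ring (each doubly-bonded ring atom is sp² with one p-orbital electron; the oxygen donates one lone pair from its p orbital); the conjugation is uninterrupted.
π-electron count: 1 × 2 = 2 from the double-bond unit + 2 from the O atom = 4.
4 = 4(1); a planar, fully conjugated 4n system is antiaromatic.
(The species described is oxirene.)

Antiaromatic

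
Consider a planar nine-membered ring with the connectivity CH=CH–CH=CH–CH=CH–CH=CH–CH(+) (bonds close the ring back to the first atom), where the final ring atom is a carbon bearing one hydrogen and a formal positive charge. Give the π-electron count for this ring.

Check conjugation: the double-bond atoms are sp², each contributing one p electron; the carbocation has an empty p orbital — every position has a p orbital, so the cyclic π system is continuous.
Adding the contributions, 4 × 2 = 8 from the double-bond units + 0 from the CH(+) atom = 8.

8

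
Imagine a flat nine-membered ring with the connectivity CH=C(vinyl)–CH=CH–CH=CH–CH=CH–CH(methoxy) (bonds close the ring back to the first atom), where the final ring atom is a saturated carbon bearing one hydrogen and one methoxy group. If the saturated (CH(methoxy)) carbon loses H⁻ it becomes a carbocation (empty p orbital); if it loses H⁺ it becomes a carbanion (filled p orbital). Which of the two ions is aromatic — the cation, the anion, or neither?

In both ions every ring atom is sp² and contributes a p orbital, so both rings are fully conjugated.
Cation: 4 × 2 + 0 = 8 π electrons → 4(2), antiaromatic.
Anion: 4 × 2 + 2 = 10 π electrons → 4(2)+2, aromatic.

The anion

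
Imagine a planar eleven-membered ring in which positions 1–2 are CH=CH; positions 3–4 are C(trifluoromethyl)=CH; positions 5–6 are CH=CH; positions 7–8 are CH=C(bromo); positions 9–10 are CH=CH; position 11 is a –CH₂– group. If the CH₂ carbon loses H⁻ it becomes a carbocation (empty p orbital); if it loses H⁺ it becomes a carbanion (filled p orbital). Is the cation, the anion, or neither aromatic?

The cation

Both ions have a continuous loop of p orbitals — each ring atom is sp².
Cation: 5 × 2 + 0 = 10 π electrons → 4(2)+2, aromatic.
Anion: 5 × 2 + 2 = 12 π electrons → 4(3), antiaromatic.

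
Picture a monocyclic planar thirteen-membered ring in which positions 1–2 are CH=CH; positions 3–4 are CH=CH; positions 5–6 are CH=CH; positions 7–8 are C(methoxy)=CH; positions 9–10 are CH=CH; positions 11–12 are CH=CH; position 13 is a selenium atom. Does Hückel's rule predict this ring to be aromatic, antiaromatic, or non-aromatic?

Every ring atom contributes a p orbital perpendicular to the ring (each doubly-bonded ring atom is sp² with one p-orbital electron; the selenium donates one lone pair from its p orbital), so the π system is cyclic and fully conjugated.
π-electron count: 6 × 2 = 12 from the double-bond units + 2 from the Se atom = 14.
14 = 4(3) + 2, which satisfies Hückel's 4n+2 rule.

Aromatic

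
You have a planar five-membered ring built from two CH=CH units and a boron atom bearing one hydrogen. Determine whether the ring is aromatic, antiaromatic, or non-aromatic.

The p orbitals form a continuous loop: each doubly-bonded ring atom is sp² with one p-orbital electron; the boron has an empty p orbital. The ring is fully conjugated.
π-electron count: 2 × 2 = 4 from the double-bond units + 0 from the BH atom = 4.
4 is a 4n count (n = 1), so the planar conjugated ring is antiaromatic.
(This ring is borole.)

Antiaromatic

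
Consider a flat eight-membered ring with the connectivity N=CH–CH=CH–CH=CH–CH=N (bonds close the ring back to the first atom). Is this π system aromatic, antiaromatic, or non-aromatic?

Antiaromatic

Every ring atom contributes a p orbital perpendicular to the ring (each doubly-bonded ring atom is sp² with one p-orbital electron; the doubly-bonded nitrogens are pyridine-type — their lone pairs lie in the ring plane, leaving one electron in the p orbital), so the π system is cyclic and fully conjugated.
Tallying contributions gives 4 × 2 = 8 from the 4 double-bond units.
A 4n π count (8, n = 2) in a planar conjugated ring means antiaromatic.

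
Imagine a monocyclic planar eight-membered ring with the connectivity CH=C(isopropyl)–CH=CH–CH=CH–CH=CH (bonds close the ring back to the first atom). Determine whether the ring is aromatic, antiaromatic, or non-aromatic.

Antiaromatic

Check conjugation: the double-bond atoms are sp², each contributing one p electron — every position has a p orbital, so the cyclic π system is continuous.
Adding the contributions, 4 × 2 = 8 from the 4 double-bond units.
8 = 4(2); a planar, fully conjugated 4n system is antiaromatic.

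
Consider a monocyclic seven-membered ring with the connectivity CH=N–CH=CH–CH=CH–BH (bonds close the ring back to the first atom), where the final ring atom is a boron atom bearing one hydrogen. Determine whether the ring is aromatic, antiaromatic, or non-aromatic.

Aromatic

The p orbitals form a continuous loop: each doubly-bonded ring atom is sp² with one p-orbital electron; each sp² =N– keeps its lone pair in-plane and puts one electron into the π system; the boron has an empty p orbital. The ring is fully conjugated.
Counting π electrons: 3 × 2 = 6 from the double-bond units + 0 from the BH atom = 6.
That gives a 4n+2 count (6, n = 1).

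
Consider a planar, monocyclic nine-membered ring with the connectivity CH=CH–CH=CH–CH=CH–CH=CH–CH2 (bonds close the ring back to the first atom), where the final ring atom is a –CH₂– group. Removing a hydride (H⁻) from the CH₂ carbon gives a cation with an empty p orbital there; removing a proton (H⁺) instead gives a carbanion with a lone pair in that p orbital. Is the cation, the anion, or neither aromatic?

Both ions have a continuous loop of p orbitals — each ring atom is sp².
Cation: 4 × 2 + 0 = 8 π electrons → 4(2), antiaromatic.
Anion: 4 × 2 + 2 = 10 π electrons → 4(2)+2, aromatic.

The anion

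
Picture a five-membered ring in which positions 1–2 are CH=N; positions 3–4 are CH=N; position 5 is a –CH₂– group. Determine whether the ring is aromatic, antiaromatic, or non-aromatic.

Non-aromatic

The CH2 position has four σ bonds — the tetrahedral CH₂ carbon is sp³ and has no p orbital in the ring π system — so the cyclic conjugation is interrupted.
Broken conjugation rules out both aromaticity and antiaromaticity.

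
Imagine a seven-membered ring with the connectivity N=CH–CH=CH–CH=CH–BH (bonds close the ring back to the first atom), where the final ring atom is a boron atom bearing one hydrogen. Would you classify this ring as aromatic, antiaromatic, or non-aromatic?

Aromatic

The p orbitals form a continuous loop: every atom in a ring double bond is sp² and brings one electron to the p orbital; each =N– nitrogen is pyridine-type (lone pair in the sp² plane, one electron in the p orbital); the boron has an empty p orbital. The ring is fully conjugated.
Tallying contributions gives 3 × 2 = 6 from the double-bond units + 0 from the BH atom = 6.
6 = 4(1) + 2, which satisfies Hückel's 4n+2 rule.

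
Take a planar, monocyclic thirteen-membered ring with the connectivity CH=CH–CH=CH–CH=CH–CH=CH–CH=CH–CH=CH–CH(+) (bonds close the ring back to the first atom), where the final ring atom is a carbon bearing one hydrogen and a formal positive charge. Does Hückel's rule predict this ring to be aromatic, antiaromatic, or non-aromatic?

Antiaromatic

Check conjugation: the double-bond atoms are sp², each contributing one p electron; the carbocation has an empty p orbital — every position has a p orbital, so the cyclic π system is continuous.
Counting π electrons: 6 × 2 = 12 from the double-bond units + 0 from the CH(+) atom = 12.
12 is a 4n count (n = 3), so the planar conjugated ring is antiaromatic.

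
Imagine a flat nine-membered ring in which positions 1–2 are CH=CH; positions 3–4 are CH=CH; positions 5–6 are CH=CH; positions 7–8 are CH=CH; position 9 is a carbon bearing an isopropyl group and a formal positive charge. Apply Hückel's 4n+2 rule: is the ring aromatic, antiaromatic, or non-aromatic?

Antiaromatic

All ring atoms are sp² and supply a p orbital to the ring (every atom in a ring double bond is sp² and brings one electron to the p orbital; the carbocation has an empty p orbital); the conjugation is uninterrupted.
π-electron count: 4 × 2 = 8 from the double-bond units + 0 from the C(isopropyl)(+) atom = 8.
With 8 = 4·2 π electrons, Hückel's rule classifies the planar ring as antiaromatic.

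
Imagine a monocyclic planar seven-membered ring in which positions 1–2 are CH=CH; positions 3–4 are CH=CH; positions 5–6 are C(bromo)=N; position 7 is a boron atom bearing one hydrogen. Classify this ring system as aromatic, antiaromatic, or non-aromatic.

Aromatic

The p orbitals form a continuous loop: every atom in a ring double bond is sp² and brings one electron to the p orbital; each sp² =N– keeps its lone pair in-plane and puts one electron into the π system; the boron has an empty p orbital. The ring is fully conjugated.
Tallying contributions gives 3 × 2 = 6 from the double-bond units + 0 from the BH atom = 6.
6 = 4(1) + 2, which satisfies Hückel's 4n+2 rule.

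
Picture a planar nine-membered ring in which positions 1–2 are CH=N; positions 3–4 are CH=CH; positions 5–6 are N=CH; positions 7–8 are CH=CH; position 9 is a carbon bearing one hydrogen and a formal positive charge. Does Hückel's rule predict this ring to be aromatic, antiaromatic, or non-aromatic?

Antiaromatic

Check conjugation: every atom in a ring double bond is sp² and brings one electron to the p orbital; the doubly-bonded nitrogens are pyridine-type — their lone pairs lie in the ring plane, leaving one electron in the p orbital; the carbocation has an empty p orbital — every position has a p orbital, so the cyclic π system is continuous.
Counting π electrons: 4 × 2 = 8 from the double-bond units + 0 from the CH(+) atom = 8.
A 4n π count (8, n = 2) in a planar conjugated ring means antiaromatic.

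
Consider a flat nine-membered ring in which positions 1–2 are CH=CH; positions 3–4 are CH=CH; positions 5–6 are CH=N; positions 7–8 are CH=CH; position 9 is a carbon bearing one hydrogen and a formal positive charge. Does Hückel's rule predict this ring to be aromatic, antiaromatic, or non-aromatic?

Antiaromatic

The p orbitals form a continuous loop: every atom in a ring double bond is sp² and brings one electron to the p orbital; the doubly-bonded nitrogens are pyridine-type — their lone pairs lie in the ring plane, leaving one electron in the p orbital; the carbocation has an empty p orbital. The ring is fully conjugated.
Tallying contributions gives 4 × 2 = 8 from the double-bond units + 0 from the CH(+) atom = 8.
8 = 4(2); a planar, fully conjugated 4n system is antiaromatic.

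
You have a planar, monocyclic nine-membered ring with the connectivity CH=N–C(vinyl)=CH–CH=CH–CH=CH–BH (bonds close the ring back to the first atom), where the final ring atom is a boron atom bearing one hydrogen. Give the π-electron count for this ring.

8

Every ring atom contributes a p orbital perpendicular to the ring (the double-bond atoms are sp², each contributing one p electron; the doubly-bonded nitrogens are pyridine-type — their lone pairs lie in the ring plane, leaving one electron in the p orbital; the boron has an empty p orbital), so the π system is cyclic and fully conjugated.
Counting π electrons: 4 × 2 = 8 from the double-bond units + 0 from the BH atom = 8.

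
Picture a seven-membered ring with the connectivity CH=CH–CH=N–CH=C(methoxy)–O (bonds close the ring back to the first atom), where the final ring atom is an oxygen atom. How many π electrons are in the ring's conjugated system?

8

Check conjugation: the double-bond atoms are sp², each contributing one p electron; each =N– nitrogen is pyridine-type (lone pair in the sp² plane, one electron in the p orbital); the oxygen donates one lone pair from its p orbital — every position has a p orbital, so the cyclic π system is continuous.
Counting π electrons: 3 × 2 = 6 from the double-bond units + 2 from the O atom = 8.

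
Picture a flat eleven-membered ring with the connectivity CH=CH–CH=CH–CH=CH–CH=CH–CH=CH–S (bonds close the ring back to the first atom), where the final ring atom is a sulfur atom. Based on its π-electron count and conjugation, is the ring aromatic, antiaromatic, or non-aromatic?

Antiaromatic

The p orbitals form a continuous loop: the double-bond atoms are sp², each contributing one p electron; the sulfur donates one lone pair from its p orbital. The ring is fully conjugated.
Adding the contributions, 5 × 2 = 10 from the double-bond units + 2 from the S atom = 12.
12 is a 4n count (n = 3), so the planar conjugated ring is antiaromatic.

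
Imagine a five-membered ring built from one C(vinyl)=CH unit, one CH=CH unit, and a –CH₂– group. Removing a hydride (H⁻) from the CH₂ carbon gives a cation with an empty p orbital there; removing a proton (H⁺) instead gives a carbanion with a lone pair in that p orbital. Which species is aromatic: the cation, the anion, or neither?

The anion

In either ion the ring is fully conjugated: every atom, including the new sp² carbon, supplies a p orbital.
Cation: 2 × 2 + 0 = 4 π electrons → 4(1), antiaromatic.
Anion: 2 × 2 + 2 = 6 π electrons → 4(1)+2, aromatic.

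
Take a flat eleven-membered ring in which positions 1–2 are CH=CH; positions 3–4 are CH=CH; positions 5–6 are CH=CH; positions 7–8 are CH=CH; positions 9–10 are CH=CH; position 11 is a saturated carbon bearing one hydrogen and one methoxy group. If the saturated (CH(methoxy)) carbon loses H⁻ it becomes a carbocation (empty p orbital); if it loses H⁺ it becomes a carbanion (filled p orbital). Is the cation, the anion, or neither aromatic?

Both ions have a continuous loop of p orbitals — each ring atom is sp².
Cation: 5 × 2 + 0 = 10 π electrons → 4(2)+2, aromatic.
Anion: 5 × 2 + 2 = 12 π electrons → 4(3), antiaromatic.

The cation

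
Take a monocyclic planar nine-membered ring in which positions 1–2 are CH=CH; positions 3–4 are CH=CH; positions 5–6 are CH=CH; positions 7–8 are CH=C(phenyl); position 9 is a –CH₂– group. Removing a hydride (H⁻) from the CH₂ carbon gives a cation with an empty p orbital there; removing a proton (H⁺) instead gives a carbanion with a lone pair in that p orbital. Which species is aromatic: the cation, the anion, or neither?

In both ions every ring atom is sp² and contributes a p orbital, so both rings are fully conjugated.
Cation: 4 × 2 + 0 = 8 π electrons → 4(2), antiaromatic.
Anion: 4 × 2 + 2 = 10 π electrons → 4(2)+2, aromatic.

The anion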